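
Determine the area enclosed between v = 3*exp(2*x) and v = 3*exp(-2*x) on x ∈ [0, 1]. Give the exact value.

-3 + 3*exp(-2)/2 + 3*exp(2)/2

On [0, 1], (3*exp(2*x)) - (3*exp(-2*x)) = 3*exp(2*x) - 3*exp(-2*x) is ≥ 0 throughout, so the area is a single integral of |3*exp(2*x) - 3*exp(-2*x)|.
∫[0,1] (3*exp(2*x) - 3*exp(-2*x)) dx = -3 + 3*exp(-2)/2 + 3*exp(2)/2.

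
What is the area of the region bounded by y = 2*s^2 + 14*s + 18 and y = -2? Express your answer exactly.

9

Set the curves equal: 2*s^2 + 14*s + 18 = -2, so 2*s^2 + 14*s + 20 = 0, which factors as 2*(s + 2)*(s + 5) = 0. The curves meet at s = -5, -2.
On [-5, -2], y = -2 is on top; that piece has area ∫[-5,-2] (-(2*s^2 + 14*s + 20)) ds = 9.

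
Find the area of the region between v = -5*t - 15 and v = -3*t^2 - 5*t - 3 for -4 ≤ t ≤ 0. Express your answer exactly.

The difference (-5*t - 15) - (-3*t^2 - 5*t - 3) = 3*t^2 - 12 changes sign at t = -2 inside [-4, 0], so split the integral there.
∫[-4,-2] (3*t^2 - 12) dt = 32.
∫[-2,0] (3*t^2 - 12) dt = -16; the area of that piece is 16.
Total area = 32 + 16 = 48.

48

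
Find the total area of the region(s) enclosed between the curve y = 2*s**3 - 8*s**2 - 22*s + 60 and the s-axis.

The curve meets the s-axis where 2*s**3 - 8*s**2 - 22*s + 60 = 0, i.e. 2*(s - 5)*(s - 2)*(s + 3) = 0, at s = -3, 2, 5.
On [-3, 2] the curve lies above the axis; ∫[-3,2] (2*s**3 - 8*s**2 - 22*s + 60) ds = 1375/6, giving area 1375/6.
On [2, 5] the curve lies below the axis; ∫[2,5] (2*s**3 - 8*s**2 - 22*s + 60) ds = -117/2, giving area 117/2.
Total area = 1375/6 + 117/2 = 863/3.

863/3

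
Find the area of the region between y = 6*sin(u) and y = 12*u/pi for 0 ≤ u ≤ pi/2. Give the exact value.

On [0, pi/2], (6*sin(u)) - (12*u/pi) = -12*u/pi + 6*sin(u) is ≥ 0 throughout, so the area is a single integral of |-12*u/pi + 6*sin(u)|.
∫[0,pi/2] (-12*u/pi + 6*sin(u)) du = 6 - 3*pi/2.

6 - 3*pi/2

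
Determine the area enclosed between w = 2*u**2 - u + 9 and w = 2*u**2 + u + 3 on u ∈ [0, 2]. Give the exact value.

8

On [0, 2], (2*u**2 - u + 9) - (2*u**2 + u + 3) = -2*u + 6 is ≥ 0 throughout, so the area is a single integral of |-2*u + 6|.
∫[0,2] (-2*u + 6) du = 8.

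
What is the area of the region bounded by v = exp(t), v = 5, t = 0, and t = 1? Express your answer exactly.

On [0, 1], (exp(t)) - (5) = exp(t) - 5 is ≤ 0 throughout, so the area is a single integral of |exp(t) - 5|.
∫[0,1] (exp(t) - 5) dt = -6 + exp(1); the area of that piece is 6 - exp(1).

6 - exp(1)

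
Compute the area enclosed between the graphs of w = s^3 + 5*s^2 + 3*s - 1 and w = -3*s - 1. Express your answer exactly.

37/12

Set the curves equal: s^3 + 5*s^2 + 3*s - 1 = -3*s - 1, so s^3 + 5*s^2 + 6*s = 0, which factors as s*(s + 2)*(s + 3) = 0. The curves meet at s = -3, -2, 0.
On [-3, -2], w = s^3 + 5*s^2 + 3*s - 1 is on top; that piece has area ∫[-3,-2] (s^3 + 5*s^2 + 6*s) ds = 5/12.
On [-2, 0], w = -3*s - 1 is on top; that piece has area ∫[-2,0] (-(s^3 + 5*s^2 + 6*s)) ds = 8/3.
Total enclosed area = 5/12 + 8/3 = 37/12.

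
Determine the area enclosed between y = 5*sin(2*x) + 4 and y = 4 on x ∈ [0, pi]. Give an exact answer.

The difference (5*sin(2*x) + 4) - (4) = 5*sin(2*x) changes sign at x = pi/2 inside [0, pi], so split the integral there.
∫[0,pi/2] (5*sin(2*x)) dx = 5.
∫[pi/2,pi] (5*sin(2*x)) dx = -5; the area of that piece is 5.
Total area = 5 + 5 = 10.

10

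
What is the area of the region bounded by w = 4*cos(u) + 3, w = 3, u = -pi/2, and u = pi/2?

8

On [-pi/2, pi/2], (4*cos(u) + 3) - (3) = 4*cos(u) is ≥ 0 throughout, so the area is a single integral of |4*cos(u)|.
∫[-pi/2,pi/2] (4*cos(u)) du = 8.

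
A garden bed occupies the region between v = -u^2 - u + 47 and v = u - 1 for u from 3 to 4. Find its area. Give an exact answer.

86/3

On [3, 4], (-u^2 - u + 47) - (u - 1) = -u^2 - 2*u + 48 is ≥ 0 throughout, so the area is a single integral of |-u^2 - 2*u + 48|.
∫[3,4] (-u^2 - 2*u + 48) du = 86/3.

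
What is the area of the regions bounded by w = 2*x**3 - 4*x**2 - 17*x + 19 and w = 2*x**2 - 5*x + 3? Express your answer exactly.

Set the curves equal: 2*x**3 - 4*x**2 - 17*x + 19 = 2*x**2 - 5*x + 3, so 2*x**3 - 6*x**2 - 12*x + 16 = 0, which factors as 2*(x - 4)*(x - 1)*(x + 2) = 0. The curves meet at x = -2, 1, 4.
On [-2, 1], w = 2*x**3 - 4*x**2 - 17*x + 19 is on top; that piece has area ∫[-2,1] (2*x**3 - 6*x**2 - 12*x + 16) dx = 81/2.
On [1, 4], w = 2*x**2 - 5*x + 3 is on top; that piece has area ∫[1,4] (-(2*x**3 - 6*x**2 - 12*x + 16)) dx = 81/2.
Total enclosed area = 81/2 + 81/2 = 81.

81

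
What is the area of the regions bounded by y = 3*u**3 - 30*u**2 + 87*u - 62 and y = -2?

Set the curves equal: 3*u**3 - 30*u**2 + 87*u - 62 = -2, so 3*u**3 - 30*u**2 + 87*u - 60 = 0, which factors as 3*(u - 5)*(u - 4)*(u - 1) = 0. The curves meet at u = 1, 4, 5.
On [1, 4], y = 3*u**3 - 30*u**2 + 87*u - 62 is on top; that piece has area ∫[1,4] (3*u**3 - 30*u**2 + 87*u - 60) du = 135/4.
On [4, 5], y = -2 is on top; that piece has area ∫[4,5] (-(3*u**3 - 30*u**2 + 87*u - 60)) du = 7/4.
Total enclosed area = 135/4 + 7/4 = 71/2.

71/2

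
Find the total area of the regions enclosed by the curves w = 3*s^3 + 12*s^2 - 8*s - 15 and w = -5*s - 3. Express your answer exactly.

Set the curves equal: 3*s^3 + 12*s^2 - 8*s - 15 = -5*s - 3, so 3*s^3 + 12*s^2 - 3*s - 12 = 0, which factors as 3*(s - 1)*(s + 1)*(s + 4) = 0. The curves meet at s = -4, -1, 1.
On [-4, -1], w = 3*s^3 + 12*s^2 - 8*s - 15 is on top; that piece has area ∫[-4,-1] (3*s^3 + 12*s^2 - 3*s - 12) ds = 189/4.
On [-1, 1], w = -5*s - 3 is on top; that piece has area ∫[-1,1] (-(3*s^3 + 12*s^2 - 3*s - 12)) ds = 16.
Total enclosed area = 189/4 + 16 = 253/4.

253/4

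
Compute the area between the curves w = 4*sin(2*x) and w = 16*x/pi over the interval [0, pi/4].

On [0, pi/4], (4*sin(2*x)) - (16*x/pi) = -16*x/pi + 4*sin(2*x) is ≥ 0 throughout, so the area is a single integral of |-16*x/pi + 4*sin(2*x)|.
∫[0,pi/4] (-16*x/pi + 4*sin(2*x)) dx = 2 - pi/2.

2 - pi/2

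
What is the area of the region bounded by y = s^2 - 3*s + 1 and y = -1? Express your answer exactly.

Set the curves equal: s^2 - 3*s + 1 = -1, so s^2 - 3*s + 2 = 0, which factors as (s - 2)*(s - 1) = 0. The curves meet at s = 1, 2.
On [1, 2], y = -1 is on top; that piece has area ∫[1,2] (-(s^2 - 3*s + 2)) ds = 1/6.

1/6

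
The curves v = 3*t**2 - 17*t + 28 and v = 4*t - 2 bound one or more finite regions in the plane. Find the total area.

Set the curves equal: 3*t**2 - 17*t + 28 = 4*t - 2, so 3*t**2 - 21*t + 30 = 0, which factors as 3*(t - 5)*(t - 2) = 0. The curves meet at t = 2, 5.
On [2, 5], v = 4*t - 2 is on top; that piece has area ∫[2,5] (-(3*t**2 - 21*t + 30)) dt = 27/2.

27/2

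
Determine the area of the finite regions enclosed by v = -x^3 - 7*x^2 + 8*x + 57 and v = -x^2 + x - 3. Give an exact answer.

517/2

Set the curves equal: -x^3 - 7*x^2 + 8*x + 57 = -x^2 + x - 3, so -x^3 - 6*x^2 + 7*x + 60 = 0, which factors as -(x - 3)*(x + 4)*(x + 5) = 0. The curves meet at x = -5, -4, 3.
On [-5, -4], v = -x^2 + x - 3 is on top; that piece has area ∫[-5,-4] (-(-x^3 - 6*x^2 + 7*x + 60)) dx = 5/4.
On [-4, 3], v = -x^3 - 7*x^2 + 8*x + 57 is on top; that piece has area ∫[-4,3] (-x^3 - 6*x^2 + 7*x + 60) dx = 1029/4.
Total enclosed area = 5/4 + 1029/4 = 517/2.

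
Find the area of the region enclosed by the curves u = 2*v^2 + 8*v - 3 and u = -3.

Both boundary curves give u as a function of v, so integrate with respect to v. Setting them equal: 2*v^2 + 8*v = 0, i.e. 2*v*(v + 4) = 0, so they meet at v = -4, 0.
For v in [-4, 0], u = 2*v^2 + 8*v - 3 is on the left; area = ∫[-4,0] (-(2*v^2 + 8*v)) dv = 64/3.

64/3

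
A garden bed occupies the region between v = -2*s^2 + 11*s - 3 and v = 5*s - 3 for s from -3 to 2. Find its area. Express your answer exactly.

155/3

The difference (-2*s^2 + 11*s - 3) - (5*s - 3) = -2*s^2 + 6*s changes sign at s = 0 inside [-3, 2], so split the integral there.
∫[-3,0] (-2*s^2 + 6*s) ds = -45; the area of that piece is 45.
∫[0,2] (-2*s^2 + 6*s) ds = 20/3.
Total area = 45 + 20/3 = 155/3.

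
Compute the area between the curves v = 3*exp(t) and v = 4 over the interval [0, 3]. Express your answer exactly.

The difference (3*exp(t)) - (4) = 3*exp(t) - 4 changes sign at t = log(4/3) inside [0, 3], so split the integral there.
∫[0,log(4/3)] (3*exp(t) - 4) dt = log(81/256) + 1; the area of that piece is -1 + log(256/81).
∫[log(4/3),3] (3*exp(t) - 4) dt = -16 - 4*log(3) + 8*log(2) + 3*exp(3).
Total area = (-1 + log(256/81)) + (-16 - 4*log(3) + 8*log(2) + 3*exp(3)) = -17 - 8*log(3) + 16*log(2) + 3*exp(3).

-17 - 8*log(3) + 16*log(2) + 3*exp(3)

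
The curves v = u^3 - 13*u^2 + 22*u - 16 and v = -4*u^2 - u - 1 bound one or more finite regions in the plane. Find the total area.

8

Set the curves equal: u^3 - 13*u^2 + 22*u - 16 = -4*u^2 - u - 1, so u^3 - 9*u^2 + 23*u - 15 = 0, which factors as (u - 5)*(u - 3)*(u - 1) = 0. The curves meet at u = 1, 3, 5.
On [1, 3], v = u^3 - 13*u^2 + 22*u - 16 is on top; that piece has area ∫[1,3] (u^3 - 9*u^2 + 23*u - 15) du = 4.
On [3, 5], v = -4*u^2 - u - 1 is on top; that piece has area ∫[3,5] (-(u^3 - 9*u^2 + 23*u - 15)) du = 4.
Total enclosed area = 4 + 4 = 8.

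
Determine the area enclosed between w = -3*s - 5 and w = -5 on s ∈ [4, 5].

On [4, 5], (-3*s - 5) - (-5) = -3*s is ≤ 0 throughout, so the area is a single integral of |-3*s|.
∫[4,5] (-3*s) ds = -27/2; the area of that piece is 27/2.

27/2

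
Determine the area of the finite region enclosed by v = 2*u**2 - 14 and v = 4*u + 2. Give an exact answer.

Set the curves equal: 2*u**2 - 14 = 4*u + 2, so 2*u**2 - 4*u - 16 = 0, which factors as 2*(u - 4)*(u + 2) = 0. The curves meet at u = -2, 4.
On [-2, 4], v = 4*u + 2 is on top; that piece has area ∫[-2,4] (-(2*u**2 - 4*u - 16)) du = 72.

72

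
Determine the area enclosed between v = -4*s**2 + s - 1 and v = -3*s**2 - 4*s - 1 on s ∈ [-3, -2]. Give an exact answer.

113/6

On [-3, -2], (-4*s**2 + s - 1) - (-3*s**2 - 4*s - 1) = -s**2 + 5*s is ≤ 0 throughout, so the area is a single integral of |-s**2 + 5*s|.
∫[-3,-2] (-s**2 + 5*s) ds = -113/6; the area of that piece is 113/6.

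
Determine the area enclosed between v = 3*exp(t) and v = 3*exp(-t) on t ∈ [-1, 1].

-12 + 6*exp(-1) + 6*exp(1)

The difference (3*exp(t)) - (3*exp(-t)) = 3*exp(t) - 3*exp(-t) changes sign at t = 0 inside [-1, 1], so split the integral there.
∫[-1,0] (3*exp(t) - 3*exp(-t)) dt = -3*exp(1) - 3*exp(-1) + 6; the area of that piece is -6 + 3*exp(-1) + 3*exp(1).
∫[0,1] (3*exp(t) - 3*exp(-t)) dt = -6 + 3*exp(-1) + 3*exp(1).
Total area = (-6 + 3*exp(-1) + 3*exp(1)) + (-6 + 3*exp(-1) + 3*exp(1)) = -12 + 6*exp(-1) + 6*exp(1).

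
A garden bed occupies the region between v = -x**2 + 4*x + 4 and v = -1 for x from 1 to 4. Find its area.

On [1, 4], (-x**2 + 4*x + 4) - (-1) = -x**2 + 4*x + 5 is ≥ 0 throughout, so the area is a single integral of |-x**2 + 4*x + 5|.
∫[1,4] (-x**2 + 4*x + 5) dx = 24.

24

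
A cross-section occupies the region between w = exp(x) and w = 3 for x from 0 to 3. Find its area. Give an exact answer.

The difference (exp(x)) - (3) = exp(x) - 3 changes sign at x = log(3) inside [0, 3], so split the integral there.
∫[0,log(3)] (exp(x) - 3) dx = 2 - log(27); the area of that piece is -2 + log(27).
∫[log(3),3] (exp(x) - 3) dx = -12 + 3*log(3) + exp(3).
Total area = (-2 + log(27)) + (-12 + 3*log(3) + exp(3)) = -14 + 6*log(3) + exp(3).

-14 + 6*log(3) + exp(3)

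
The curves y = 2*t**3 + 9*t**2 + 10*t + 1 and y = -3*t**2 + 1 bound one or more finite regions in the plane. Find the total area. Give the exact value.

131/2

Set the curves equal: 2*t**3 + 9*t**2 + 10*t + 1 = -3*t**2 + 1, so 2*t**3 + 12*t**2 + 10*t = 0, which factors as 2*t*(t + 1)*(t + 5) = 0. The curves meet at t = -5, -1, 0.
On [-5, -1], y = 2*t**3 + 9*t**2 + 10*t + 1 is on top; that piece has area ∫[-5,-1] (2*t**3 + 12*t**2 + 10*t) dt = 64.
On [-1, 0], y = -3*t**2 + 1 is on top; that piece has area ∫[-1,0] (-(2*t**3 + 12*t**2 + 10*t)) dt = 3/2.
Total enclosed area = 64 + 3/2 = 131/2.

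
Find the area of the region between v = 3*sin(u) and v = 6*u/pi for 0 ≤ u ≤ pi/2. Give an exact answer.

3 - 3*pi/4

On [0, pi/2], (3*sin(u)) - (6*u/pi) = -6*u/pi + 3*sin(u) is ≥ 0 throughout, so the area is a single integral of |-6*u/pi + 3*sin(u)|.
∫[0,pi/2] (-6*u/pi + 3*sin(u)) du = 3 - 3*pi/4.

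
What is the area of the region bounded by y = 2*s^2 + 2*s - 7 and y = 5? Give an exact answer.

Set the curves equal: 2*s^2 + 2*s - 7 = 5, so 2*s^2 + 2*s - 12 = 0, which factors as 2*(s - 2)*(s + 3) = 0. The curves meet at s = -3, 2.
On [-3, 2], y = 5 is on top; that piece has area ∫[-3,2] (-(2*s^2 + 2*s - 12)) ds = 125/3.

125/3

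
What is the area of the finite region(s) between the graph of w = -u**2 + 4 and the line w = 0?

32/3

The curve meets the u-axis where -u**2 + 4 = 0, i.e. -(u - 2)*(u + 2) = 0, at u = -2, 2.
On [-2, 2] the curve lies above the axis; ∫[-2,2] (-u**2 + 4) du = 32/3, giving area 32/3.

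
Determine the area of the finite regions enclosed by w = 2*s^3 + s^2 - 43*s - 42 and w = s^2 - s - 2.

Set the curves equal: 2*s^3 + s^2 - 43*s - 42 = s^2 - s - 2, so 2*s^3 - 42*s - 40 = 0, which factors as 2*(s - 5)*(s + 1)*(s + 4) = 0. The curves meet at s = -4, -1, 5.
On [-4, -1], w = 2*s^3 + s^2 - 43*s - 42 is on top; that piece has area ∫[-4,-1] (2*s^3 - 42*s - 40) ds = 135/2.
On [-1, 5], w = s^2 - s - 2 is on top; that piece has area ∫[-1,5] (-(2*s^3 - 42*s - 40)) ds = 432.
Total enclosed area = 135/2 + 432 = 999/2.

999/2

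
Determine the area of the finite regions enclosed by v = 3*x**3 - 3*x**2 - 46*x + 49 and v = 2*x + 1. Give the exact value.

Set the curves equal: 3*x**3 - 3*x**2 - 46*x + 49 = 2*x + 1, so 3*x**3 - 3*x**2 - 48*x + 48 = 0, which factors as 3*(x - 4)*(x - 1)*(x + 4) = 0. The curves meet at x = -4, 1, 4.
On [-4, 1], v = 3*x**3 - 3*x**2 - 46*x + 49 is on top; that piece has area ∫[-4,1] (3*x**3 - 3*x**2 - 48*x + 48) dx = 1375/4.
On [1, 4], v = 2*x + 1 is on top; that piece has area ∫[1,4] (-(3*x**3 - 3*x**2 - 48*x + 48)) dx = 351/4.
Total enclosed area = 1375/4 + 351/4 = 863/2.

863/2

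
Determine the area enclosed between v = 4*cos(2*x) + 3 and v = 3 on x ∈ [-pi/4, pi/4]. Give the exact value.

On [-pi/4, pi/4], (4*cos(2*x) + 3) - (3) = 4*cos(2*x) is ≥ 0 throughout, so the area is a single integral of |4*cos(2*x)|.
∫[-pi/4,pi/4] (4*cos(2*x)) dx = 4.

4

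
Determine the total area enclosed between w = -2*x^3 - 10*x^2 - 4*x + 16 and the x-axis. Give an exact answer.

253/6

The curve meets the x-axis where -2*x^3 - 10*x^2 - 4*x + 16 = 0, i.e. -2*(x - 1)*(x + 2)*(x + 4) = 0, at x = -4, -2, 1.
On [-4, -2] the curve lies below the axis; ∫[-4,-2] (-2*x^3 - 10*x^2 - 4*x + 16) dx = -32/3, giving area 32/3.
On [-2, 1] the curve lies above the axis; ∫[-2,1] (-2*x^3 - 10*x^2 - 4*x + 16) dx = 63/2, giving area 63/2.
Total area = 32/3 + 63/2 = 253/6.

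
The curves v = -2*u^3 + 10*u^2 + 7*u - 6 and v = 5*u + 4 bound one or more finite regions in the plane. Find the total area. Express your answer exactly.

Set the curves equal: -2*u^3 + 10*u^2 + 7*u - 6 = 5*u + 4, so -2*u^3 + 10*u^2 + 2*u - 10 = 0, which factors as -2*(u - 5)*(u - 1)*(u + 1) = 0. The curves meet at u = -1, 1, 5.
On [-1, 1], v = 5*u + 4 is on top; that piece has area ∫[-1,1] (-(-2*u^3 + 10*u^2 + 2*u - 10)) du = 40/3.
On [1, 5], v = -2*u^3 + 10*u^2 + 7*u - 6 is on top; that piece has area ∫[1,5] (-2*u^3 + 10*u^2 + 2*u - 10) du = 256/3.
Total enclosed area = 40/3 + 256/3 = 296/3.

296/3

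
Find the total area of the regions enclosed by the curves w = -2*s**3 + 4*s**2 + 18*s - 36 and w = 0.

443/3

Set the curves equal: -2*s**3 + 4*s**2 + 18*s - 36 = 0, so -2*s**3 + 4*s**2 + 18*s - 36 = 0, which factors as -2*(s - 3)*(s - 2)*(s + 3) = 0. The curves meet at s = -3, 2, 3.
On [-3, 2], w = 0 is on top; that piece has area ∫[-3,2] (-(-2*s**3 + 4*s**2 + 18*s - 36)) ds = 875/6.
On [2, 3], w = -2*s**3 + 4*s**2 + 18*s - 36 is on top; that piece has area ∫[2,3] (-2*s**3 + 4*s**2 + 18*s - 36) ds = 11/6.
Total enclosed area = 875/6 + 11/6 = 443/3.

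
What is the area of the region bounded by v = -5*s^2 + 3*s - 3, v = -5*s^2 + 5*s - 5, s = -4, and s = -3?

On [-4, -3], (-5*s^2 + 3*s - 3) - (-5*s^2 + 5*s - 5) = -2*s + 2 is ≥ 0 throughout, so the area is a single integral of |-2*s + 2|.
∫[-4,-3] (-2*s + 2) ds = 9.

9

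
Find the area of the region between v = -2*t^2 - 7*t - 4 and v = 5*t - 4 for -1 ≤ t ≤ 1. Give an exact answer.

12

The difference (-2*t^2 - 7*t - 4) - (5*t - 4) = -2*t^2 - 12*t changes sign at t = 0 inside [-1, 1], so split the integral there.
∫[-1,0] (-2*t^2 - 12*t) dt = 16/3.
∫[0,1] (-2*t^2 - 12*t) dt = -20/3; the area of that piece is 20/3.
Total area = 16/3 + 20/3 = 12.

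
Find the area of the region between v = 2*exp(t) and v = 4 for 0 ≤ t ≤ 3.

-18 + 8*log(2) + 2*exp(3)

The difference (2*exp(t)) - (4) = 2*exp(t) - 4 changes sign at t = log(2) inside [0, 3], so split the integral there.
∫[0,log(2)] (2*exp(t) - 4) dt = 2 - log(16); the area of that piece is -2 + log(16).
∫[log(2),3] (2*exp(t) - 4) dt = -16 + 4*log(2) + 2*exp(3).
Total area = (-2 + log(16)) + (-16 + 4*log(2) + 2*exp(3)) = -18 + 8*log(2) + 2*exp(3).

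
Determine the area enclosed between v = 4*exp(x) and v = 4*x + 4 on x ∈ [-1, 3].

-32 - 4*exp(-1) + 4*exp(3)

On [-1, 3], (4*exp(x)) - (4*x + 4) = -4*x + 4*exp(x) - 4 is ≥ 0 throughout, so the area is a single integral of |-4*x + 4*exp(x) - 4|.
∫[-1,3] (-4*x + 4*exp(x) - 4) dx = -32 - 4*exp(-1) + 4*exp(3).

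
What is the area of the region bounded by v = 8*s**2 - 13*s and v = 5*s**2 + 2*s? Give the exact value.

125/2

Set the curves equal: 8*s**2 - 13*s = 5*s**2 + 2*s, so 3*s**2 - 15*s = 0, which factors as 3*s*(s - 5) = 0. The curves meet at s = 0, 5.
On [0, 5], v = 5*s**2 + 2*s is on top; that piece has area ∫[0,5] (-(3*s**2 - 15*s)) ds = 125/2.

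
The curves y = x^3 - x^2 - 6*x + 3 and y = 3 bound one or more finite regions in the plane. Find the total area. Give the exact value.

Set the curves equal: x^3 - x^2 - 6*x + 3 = 3, so x^3 - x^2 - 6*x = 0, which factors as x*(x - 3)*(x + 2) = 0. The curves meet at x = -2, 0, 3.
On [-2, 0], y = x^3 - x^2 - 6*x + 3 is on top; that piece has area ∫[-2,0] (x^3 - x^2 - 6*x) dx = 16/3.
On [0, 3], y = 3 is on top; that piece has area ∫[0,3] (-(x^3 - x^2 - 6*x)) dx = 63/4.
Total enclosed area = 16/3 + 63/4 = 253/12.

253/12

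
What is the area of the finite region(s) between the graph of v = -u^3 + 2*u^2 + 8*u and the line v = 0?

The curve meets the u-axis where -u^3 + 2*u^2 + 8*u = 0, i.e. -u*(u - 4)*(u + 2) = 0, at u = -2, 0, 4.
On [-2, 0] the curve lies below the axis; ∫[-2,0] (-u^3 + 2*u^2 + 8*u) du = -20/3, giving area 20/3.
On [0, 4] the curve lies above the axis; ∫[0,4] (-u^3 + 2*u^2 + 8*u) du = 128/3, giving area 128/3.
Total area = 20/3 + 128/3 = 148/3.

148/3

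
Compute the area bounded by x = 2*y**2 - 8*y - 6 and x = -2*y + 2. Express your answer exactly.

Both boundary curves give x as a function of y, so integrate with respect to y. Setting them equal: 2*y**2 - 6*y - 8 = 0, i.e. 2*(y - 4)*(y + 1) = 0, so they meet at y = -1, 4.
For y in [-1, 4], x = 2*y**2 - 8*y - 6 is on the left; area = ∫[-1,4] (-(2*y**2 - 6*y - 8)) dy = 125/3.

125/3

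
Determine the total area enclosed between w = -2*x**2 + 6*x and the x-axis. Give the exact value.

The curve meets the x-axis where -2*x**2 + 6*x = 0, i.e. -2*x*(x - 3) = 0, at x = 0, 3.
On [0, 3] the curve lies above the axis; ∫[0,3] (-2*x**2 + 6*x) dx = 9, giving area 9.

9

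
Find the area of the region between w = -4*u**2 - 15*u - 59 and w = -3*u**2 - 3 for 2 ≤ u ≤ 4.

662/3

On [2, 4], (-4*u**2 - 15*u - 59) - (-3*u**2 - 3) = -u**2 - 15*u - 56 is ≤ 0 throughout, so the area is a single integral of |-u**2 - 15*u - 56|.
∫[2,4] (-u**2 - 15*u - 56) du = -662/3; the area of that piece is 662/3.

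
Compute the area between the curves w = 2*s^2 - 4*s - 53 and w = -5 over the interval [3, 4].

On [3, 4], (2*s^2 - 4*s - 53) - (-5) = 2*s^2 - 4*s - 48 is ≤ 0 throughout, so the area is a single integral of |2*s^2 - 4*s - 48|.
∫[3,4] (2*s^2 - 4*s - 48) ds = -112/3; the area of that piece is 112/3.

112/3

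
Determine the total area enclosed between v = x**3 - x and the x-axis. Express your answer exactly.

The curve meets the x-axis where x**3 - x = 0, i.e. x*(x - 1)*(x + 1) = 0, at x = -1, 0, 1.
On [-1, 0] the curve lies above the axis; ∫[-1,0] (x**3 - x) dx = 1/4, giving area 1/4.
On [0, 1] the curve lies below the axis; ∫[0,1] (x**3 - x) dx = -1/4, giving area 1/4.
Total area = 1/4 + 1/4 = 1/2.

1/2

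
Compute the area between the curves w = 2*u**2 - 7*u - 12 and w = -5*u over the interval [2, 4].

The difference (2*u**2 - 7*u - 12) - (-5*u) = 2*u**2 - 2*u - 12 changes sign at u = 3 inside [2, 4], so split the integral there.
∫[2,3] (2*u**2 - 2*u - 12) du = -13/3; the area of that piece is 13/3.
∫[3,4] (2*u**2 - 2*u - 12) du = 17/3.
Total area = 13/3 + 17/3 = 10.

10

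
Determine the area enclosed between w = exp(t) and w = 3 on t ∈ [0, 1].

On [0, 1], (exp(t)) - (3) = exp(t) - 3 is ≤ 0 throughout, so the area is a single integral of |exp(t) - 3|.
∫[0,1] (exp(t) - 3) dt = -4 + exp(1); the area of that piece is 4 - exp(1).

4 - exp(1)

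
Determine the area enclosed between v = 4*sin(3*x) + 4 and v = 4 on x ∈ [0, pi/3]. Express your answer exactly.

8/3

On [0, pi/3], (4*sin(3*x) + 4) - (4) = 4*sin(3*x) is ≥ 0 throughout, so the area is a single integral of |4*sin(3*x)|.
∫[0,pi/3] (4*sin(3*x)) dx = 8/3.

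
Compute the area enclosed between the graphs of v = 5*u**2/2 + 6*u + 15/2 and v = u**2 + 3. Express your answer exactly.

Set the curves equal: 5*u**2/2 + 6*u + 15/2 = u**2 + 3, so 3*u**2/2 + 6*u + 9/2 = 0, which factors as 3*(u + 1)*(u + 3)/2 = 0. The curves meet at u = -3, -1.
On [-3, -1], v = u**2 + 3 is on top; that piece has area ∫[-3,-1] (-(3*u**2/2 + 6*u + 9/2)) du = 2.

2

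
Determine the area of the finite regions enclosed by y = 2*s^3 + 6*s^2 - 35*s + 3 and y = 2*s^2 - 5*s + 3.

Set the curves equal: 2*s^3 + 6*s^2 - 35*s + 3 = 2*s^2 - 5*s + 3, so 2*s^3 + 4*s^2 - 30*s = 0, which factors as 2*s*(s - 3)*(s + 5) = 0. The curves meet at s = -5, 0, 3.
On [-5, 0], y = 2*s^3 + 6*s^2 - 35*s + 3 is on top; that piece has area ∫[-5,0] (2*s^3 + 4*s^2 - 30*s) ds = 1375/6.
On [0, 3], y = 2*s^2 - 5*s + 3 is on top; that piece has area ∫[0,3] (-(2*s^3 + 4*s^2 - 30*s)) ds = 117/2.
Total enclosed area = 1375/6 + 117/2 = 863/3.

863/3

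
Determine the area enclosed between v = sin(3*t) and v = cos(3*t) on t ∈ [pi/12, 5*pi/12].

2*sqrt(2)/3

On [pi/12, 5*pi/12], (sin(3*t)) - (cos(3*t)) = sin(3*t) - cos(3*t) is ≥ 0 throughout, so the area is a single integral of |sin(3*t) - cos(3*t)|.
∫[pi/12,5*pi/12] (sin(3*t) - cos(3*t)) dt = 2*sqrt(2)/3.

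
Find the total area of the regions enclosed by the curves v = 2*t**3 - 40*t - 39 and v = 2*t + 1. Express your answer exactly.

Set the curves equal: 2*t**3 - 40*t - 39 = 2*t + 1, so 2*t**3 - 42*t - 40 = 0, which factors as 2*(t - 5)*(t + 1)*(t + 4) = 0. The curves meet at t = -4, -1, 5.
On [-4, -1], v = 2*t**3 - 40*t - 39 is on top; that piece has area ∫[-4,-1] (2*t**3 - 42*t - 40) dt = 135/2.
On [-1, 5], v = 2*t + 1 is on top; that piece has area ∫[-1,5] (-(2*t**3 - 42*t - 40)) dt = 432.
Total enclosed area = 135/2 + 432 = 999/2.

999/2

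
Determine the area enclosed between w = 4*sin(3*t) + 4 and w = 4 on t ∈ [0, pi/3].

8/3

On [0, pi/3], (4*sin(3*t) + 4) - (4) = 4*sin(3*t) is ≥ 0 throughout, so the area is a single integral of |4*sin(3*t)|.
∫[0,pi/3] (4*sin(3*t)) dt = 8/3.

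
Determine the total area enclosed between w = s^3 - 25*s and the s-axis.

The curve meets the s-axis where s^3 - 25*s = 0, i.e. s*(s - 5)*(s + 5) = 0, at s = -5, 0, 5.
On [-5, 0] the curve lies above the axis; ∫[-5,0] (s^3 - 25*s) ds = 625/4, giving area 625/4.
On [0, 5] the curve lies below the axis; ∫[0,5] (s^3 - 25*s) ds = -625/4, giving area 625/4.
Total area = 625/4 + 625/4 = 625/2.

625/2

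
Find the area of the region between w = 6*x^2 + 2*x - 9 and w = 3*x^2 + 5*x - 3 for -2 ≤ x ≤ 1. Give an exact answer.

The difference (6*x^2 + 2*x - 9) - (3*x^2 + 5*x - 3) = 3*x^2 - 3*x - 6 changes sign at x = -1 inside [-2, 1], so split the integral there.
∫[-2,-1] (3*x^2 - 3*x - 6) dx = 11/2.
∫[-1,1] (3*x^2 - 3*x - 6) dx = -10; the area of that piece is 10.
Total area = 11/2 + 10 = 31/2.

31/2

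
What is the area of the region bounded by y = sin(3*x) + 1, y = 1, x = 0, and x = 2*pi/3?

The difference (sin(3*x) + 1) - (1) = sin(3*x) changes sign at x = pi/3 inside [0, 2*pi/3], so split the integral there.
∫[0,pi/3] (sin(3*x)) dx = 2/3.
∫[pi/3,2*pi/3] (sin(3*x)) dx = -2/3; the area of that piece is 2/3.
Total area = 2/3 + 2/3 = 4/3.

4/3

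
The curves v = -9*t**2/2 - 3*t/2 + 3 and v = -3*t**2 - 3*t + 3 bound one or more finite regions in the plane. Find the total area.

1/4

Set the curves equal: -9*t**2/2 - 3*t/2 + 3 = -3*t**2 - 3*t + 3, so -3*t**2/2 + 3*t/2 = 0, which factors as -3*t*(t - 1)/2 = 0. The curves meet at t = 0, 1.
On [0, 1], v = -9*t**2/2 - 3*t/2 + 3 is on top; that piece has area ∫[0,1] (-3*t**2/2 + 3*t/2) dt = 1/4.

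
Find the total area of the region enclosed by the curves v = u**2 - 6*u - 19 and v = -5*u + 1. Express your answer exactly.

Set the curves equal: u**2 - 6*u - 19 = -5*u + 1, so u**2 - u - 20 = 0, which factors as (u - 5)*(u + 4) = 0. The curves meet at u = -4, 5.
On [-4, 5], v = -5*u + 1 is on top; that piece has area ∫[-4,5] (-(u**2 - u - 20)) du = 243/2.

243/2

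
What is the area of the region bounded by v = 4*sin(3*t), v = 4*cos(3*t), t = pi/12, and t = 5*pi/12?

8*sqrt(2)/3

On [pi/12, 5*pi/12], (4*sin(3*t)) - (4*cos(3*t)) = 4*sin(3*t) - 4*cos(3*t) is ≥ 0 throughout, so the area is a single integral of |4*sin(3*t) - 4*cos(3*t)|.
∫[pi/12,5*pi/12] (4*sin(3*t) - 4*cos(3*t)) dt = 8*sqrt(2)/3.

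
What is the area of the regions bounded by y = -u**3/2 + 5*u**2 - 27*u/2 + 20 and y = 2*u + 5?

37/24

Set the curves equal: -u**3/2 + 5*u**2 - 27*u/2 + 20 = 2*u + 5, so -u**3/2 + 5*u**2 - 31*u/2 + 15 = 0, which factors as -(u - 5)*(u - 3)*(u - 2)/2 = 0. The curves meet at u = 2, 3, 5.
On [2, 3], y = 2*u + 5 is on top; that piece has area ∫[2,3] (-(-u**3/2 + 5*u**2 - 31*u/2 + 15)) du = 5/24.
On [3, 5], y = -u**3/2 + 5*u**2 - 27*u/2 + 20 is on top; that piece has area ∫[3,5] (-u**3/2 + 5*u**2 - 31*u/2 + 15) du = 4/3.
Total enclosed area = 5/24 + 4/3 = 37/24.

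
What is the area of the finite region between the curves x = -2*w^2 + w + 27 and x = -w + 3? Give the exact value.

Both boundary curves give x as a function of w, so integrate with respect to w. Setting them equal: -2*w^2 + 2*w + 24 = 0, i.e. -2*(w - 4)*(w + 3) = 0, so they meet at w = -3, 4.
For w in [-3, 4], x = -2*w^2 + w + 27 is on the right; area = ∫[-3,4] (-2*w^2 + 2*w + 24) dw = 343/3.

343/3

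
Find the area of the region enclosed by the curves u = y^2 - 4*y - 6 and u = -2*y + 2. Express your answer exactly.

Both boundary curves give u as a function of y, so integrate with respect to y. Setting them equal: y^2 - 2*y - 8 = 0, i.e. (y - 4)*(y + 2) = 0, so they meet at y = -2, 4.
For y in [-2, 4], u = y^2 - 4*y - 6 is on the left; area = ∫[-2,4] (-(y^2 - 2*y - 8)) dy = 36.

36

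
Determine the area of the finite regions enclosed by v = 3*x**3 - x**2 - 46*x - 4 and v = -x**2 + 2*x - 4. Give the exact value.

Set the curves equal: 3*x**3 - x**2 - 46*x - 4 = -x**2 + 2*x - 4, so 3*x**3 - 48*x = 0, which factors as 3*x*(x - 4)*(x + 4) = 0. The curves meet at x = -4, 0, 4.
On [-4, 0], v = 3*x**3 - x**2 - 46*x - 4 is on top; that piece has area ∫[-4,0] (3*x**3 - 48*x) dx = 192.
On [0, 4], v = -x**2 + 2*x - 4 is on top; that piece has area ∫[0,4] (-(3*x**3 - 48*x)) dx = 192.
Total enclosed area = 192 + 192 = 384.

384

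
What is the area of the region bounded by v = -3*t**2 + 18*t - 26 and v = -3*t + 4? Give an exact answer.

Set the curves equal: -3*t**2 + 18*t - 26 = -3*t + 4, so -3*t**2 + 21*t - 30 = 0, which factors as -3*(t - 5)*(t - 2) = 0. The curves meet at t = 2, 5.
On [2, 5], v = -3*t**2 + 18*t - 26 is on top; that piece has area ∫[2,5] (-3*t**2 + 21*t - 30) dt = 27/2.

27/2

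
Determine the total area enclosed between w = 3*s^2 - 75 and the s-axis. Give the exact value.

The curve meets the s-axis where 3*s^2 - 75 = 0, i.e. 3*(s - 5)*(s + 5) = 0, at s = -5, 5.
On [-5, 5] the curve lies below the axis; ∫[-5,5] (3*s^2 - 75) ds = -500, giving area 500.

500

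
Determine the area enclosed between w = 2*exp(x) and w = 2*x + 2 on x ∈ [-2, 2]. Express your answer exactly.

On [-2, 2], (2*exp(x)) - (2*x + 2) = -2*x + 2*exp(x) - 2 is ≥ 0 throughout, so the area is a single integral of |-2*x + 2*exp(x) - 2|.
∫[-2,2] (-2*x + 2*exp(x) - 2) dx = -8 - 2*exp(-2) + 2*exp(2).

-8 - 2*exp(-2) + 2*exp(2)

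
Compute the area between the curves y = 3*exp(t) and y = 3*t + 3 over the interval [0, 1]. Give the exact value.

-15/2 + 3*exp(1)

On [0, 1], (3*exp(t)) - (3*t + 3) = -3*t + 3*exp(t) - 3 is ≥ 0 throughout, so the area is a single integral of |-3*t + 3*exp(t) - 3|.
∫[0,1] (-3*t + 3*exp(t) - 3) dt = -15/2 + 3*exp(1).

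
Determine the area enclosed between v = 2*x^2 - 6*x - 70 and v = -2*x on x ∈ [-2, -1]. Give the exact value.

178/3

On [-2, -1], (2*x^2 - 6*x - 70) - (-2*x) = 2*x^2 - 4*x - 70 is ≤ 0 throughout, so the area is a single integral of |2*x^2 - 4*x - 70|.
∫[-2,-1] (2*x^2 - 4*x - 70) dx = -178/3; the area of that piece is 178/3.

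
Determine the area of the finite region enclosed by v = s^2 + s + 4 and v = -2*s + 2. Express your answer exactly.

Set the curves equal: s^2 + s + 4 = -2*s + 2, so s^2 + 3*s + 2 = 0, which factors as (s + 1)*(s + 2) = 0. The curves meet at s = -2, -1.
On [-2, -1], v = -2*s + 2 is on top; that piece has area ∫[-2,-1] (-(s^2 + 3*s + 2)) ds = 1/6.

1/6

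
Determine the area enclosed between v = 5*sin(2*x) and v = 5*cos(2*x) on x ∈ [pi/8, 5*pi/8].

On [pi/8, 5*pi/8], (5*sin(2*x)) - (5*cos(2*x)) = 5*sin(2*x) - 5*cos(2*x) is ≥ 0 throughout, so the area is a single integral of |5*sin(2*x) - 5*cos(2*x)|.
∫[pi/8,5*pi/8] (5*sin(2*x) - 5*cos(2*x)) dx = 5*sqrt(2).

5*sqrt(2)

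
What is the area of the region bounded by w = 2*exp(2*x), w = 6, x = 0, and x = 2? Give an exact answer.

The difference (2*exp(2*x)) - (6) = 2*exp(2*x) - 6 changes sign at x = log(3)/2 inside [0, 2], so split the integral there.
∫[0,log(3)/2] (2*exp(2*x) - 6) dx = 2 - log(27); the area of that piece is -2 + log(27).
∫[log(3)/2,2] (2*exp(2*x) - 6) dx = -15 + 3*log(3) + exp(4).
Total area = (-2 + log(27)) + (-15 + 3*log(3) + exp(4)) = -17 + 6*log(3) + exp(4).

-17 + 6*log(3) + exp(4)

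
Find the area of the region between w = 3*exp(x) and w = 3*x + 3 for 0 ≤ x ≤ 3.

On [0, 3], (3*exp(x)) - (3*x + 3) = -3*x + 3*exp(x) - 3 is ≥ 0 throughout, so the area is a single integral of |-3*x + 3*exp(x) - 3|.
∫[0,3] (-3*x + 3*exp(x) - 3) dx = -51/2 + 3*exp(3).

-51/2 + 3*exp(3)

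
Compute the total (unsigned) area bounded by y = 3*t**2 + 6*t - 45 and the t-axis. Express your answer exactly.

The curve meets the t-axis where 3*t**2 + 6*t - 45 = 0, i.e. 3*(t - 3)*(t + 5) = 0, at t = -5, 3.
On [-5, 3] the curve lies below the axis; ∫[-5,3] (3*t**2 + 6*t - 45) dt = -256, giving area 256.

256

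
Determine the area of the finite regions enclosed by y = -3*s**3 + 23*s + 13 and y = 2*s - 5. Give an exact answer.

Set the curves equal: -3*s**3 + 23*s + 13 = 2*s - 5, so -3*s**3 + 21*s + 18 = 0, which factors as -3*(s - 3)*(s + 1)*(s + 2) = 0. The curves meet at s = -2, -1, 3.
On [-2, -1], y = 2*s - 5 is on top; that piece has area ∫[-2,-1] (-(-3*s**3 + 21*s + 18)) ds = 9/4.
On [-1, 3], y = -3*s**3 + 23*s + 13 is on top; that piece has area ∫[-1,3] (-3*s**3 + 21*s + 18) ds = 96.
Total enclosed area = 9/4 + 96 = 393/4.

393/4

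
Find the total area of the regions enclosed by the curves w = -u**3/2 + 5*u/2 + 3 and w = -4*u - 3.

Set the curves equal: -u**3/2 + 5*u/2 + 3 = -4*u - 3, so -u**3/2 + 13*u/2 + 6 = 0, which factors as -(u - 4)*(u + 1)*(u + 3)/2 = 0. The curves meet at u = -3, -1, 4.
On [-3, -1], w = -4*u - 3 is on top; that piece has area ∫[-3,-1] (-(-u**3/2 + 13*u/2 + 6)) du = 4.
On [-1, 4], w = -u**3/2 + 5*u/2 + 3 is on top; that piece has area ∫[-1,4] (-u**3/2 + 13*u/2 + 6) du = 375/8.
Total enclosed area = 4 + 375/8 = 407/8.

407/8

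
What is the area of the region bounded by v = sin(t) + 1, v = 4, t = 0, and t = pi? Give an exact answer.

-2 + 3*pi

On [0, pi], (sin(t) + 1) - (4) = sin(t) - 3 is ≤ 0 throughout, so the area is a single integral of |sin(t) - 3|.
∫[0,pi] (sin(t) - 3) dt = 2 - 3*pi; the area of that piece is -2 + 3*pi.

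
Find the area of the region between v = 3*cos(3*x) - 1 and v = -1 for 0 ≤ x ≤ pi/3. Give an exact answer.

2

The difference (3*cos(3*x) - 1) - (-1) = 3*cos(3*x) changes sign at x = pi/6 inside [0, pi/3], so split the integral there.
∫[0,pi/6] (3*cos(3*x)) dx = 1.
∫[pi/6,pi/3] (3*cos(3*x)) dx = -1; the area of that piece is 1.
Total area = 1 + 1 = 2.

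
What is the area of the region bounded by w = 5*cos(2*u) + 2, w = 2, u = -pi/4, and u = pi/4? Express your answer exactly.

5

On [-pi/4, pi/4], (5*cos(2*u) + 2) - (2) = 5*cos(2*u) is ≥ 0 throughout, so the area is a single integral of |5*cos(2*u)|.
∫[-pi/4,pi/4] (5*cos(2*u)) du = 5.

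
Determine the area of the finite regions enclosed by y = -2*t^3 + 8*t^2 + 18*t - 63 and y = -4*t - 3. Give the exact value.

Set the curves equal: -2*t^3 + 8*t^2 + 18*t - 63 = -4*t - 3, so -2*t^3 + 8*t^2 + 22*t - 60 = 0, which factors as -2*(t - 5)*(t - 2)*(t + 3) = 0. The curves meet at t = -3, 2, 5.
On [-3, 2], y = -4*t - 3 is on top; that piece has area ∫[-3,2] (-(-2*t^3 + 8*t^2 + 22*t - 60)) dt = 1375/6.
On [2, 5], y = -2*t^3 + 8*t^2 + 18*t - 63 is on top; that piece has area ∫[2,5] (-2*t^3 + 8*t^2 + 22*t - 60) dt = 117/2.
Total enclosed area = 1375/6 + 117/2 = 863/3.

863/3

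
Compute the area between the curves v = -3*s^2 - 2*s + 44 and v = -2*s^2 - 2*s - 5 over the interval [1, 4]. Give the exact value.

126

On [1, 4], (-3*s^2 - 2*s + 44) - (-2*s^2 - 2*s - 5) = -s^2 + 49 is ≥ 0 throughout, so the area is a single integral of |-s^2 + 49|.
∫[1,4] (-s^2 + 49) ds = 126.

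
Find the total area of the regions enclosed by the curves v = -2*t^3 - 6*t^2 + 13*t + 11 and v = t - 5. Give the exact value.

Set the curves equal: -2*t^3 - 6*t^2 + 13*t + 11 = t - 5, so -2*t^3 - 6*t^2 + 12*t + 16 = 0, which factors as -2*(t - 2)*(t + 1)*(t + 4) = 0. The curves meet at t = -4, -1, 2.
On [-4, -1], v = t - 5 is on top; that piece has area ∫[-4,-1] (-(-2*t^3 - 6*t^2 + 12*t + 16)) dt = 81/2.
On [-1, 2], v = -2*t^3 - 6*t^2 + 13*t + 11 is on top; that piece has area ∫[-1,2] (-2*t^3 - 6*t^2 + 12*t + 16) dt = 81/2.
Total enclosed area = 81/2 + 81/2 = 81.

81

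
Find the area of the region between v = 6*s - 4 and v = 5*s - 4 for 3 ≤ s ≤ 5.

On [3, 5], (6*s - 4) - (5*s - 4) = s is ≥ 0 throughout, so the area is a single integral of |s|.
∫[3,5] (s) ds = 8.

8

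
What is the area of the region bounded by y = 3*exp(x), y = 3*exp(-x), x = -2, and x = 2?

-12 + 6*exp(-2) + 6*exp(2)

The difference (3*exp(x)) - (3*exp(-x)) = 3*exp(x) - 3*exp(-x) changes sign at x = 0 inside [-2, 2], so split the integral there.
∫[-2,0] (3*exp(x) - 3*exp(-x)) dx = -3*exp(2) - 3*exp(-2) + 6; the area of that piece is -6 + 3*exp(-2) + 3*exp(2).
∫[0,2] (3*exp(x) - 3*exp(-x)) dx = -6 + 3*exp(-2) + 3*exp(2).
Total area = (-6 + 3*exp(-2) + 3*exp(2)) + (-6 + 3*exp(-2) + 3*exp(2)) = -12 + 6*exp(-2) + 6*exp(2).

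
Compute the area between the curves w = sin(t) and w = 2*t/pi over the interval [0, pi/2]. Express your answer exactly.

On [0, pi/2], (sin(t)) - (2*t/pi) = -2*t/pi + sin(t) is ≥ 0 throughout, so the area is a single integral of |-2*t/pi + sin(t)|.
∫[0,pi/2] (-2*t/pi + sin(t)) dt = 1 - pi/4.

1 - pi/4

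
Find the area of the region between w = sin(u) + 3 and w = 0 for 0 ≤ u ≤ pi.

2 + 3*pi

On [0, pi], (sin(u) + 3) - (0) = sin(u) + 3 is ≥ 0 throughout, so the area is a single integral of |sin(u) + 3|.
∫[0,pi] (sin(u) + 3) du = 2 + 3*pi.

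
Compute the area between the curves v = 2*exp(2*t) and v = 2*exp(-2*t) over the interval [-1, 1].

The difference (2*exp(2*t)) - (2*exp(-2*t)) = 2*exp(2*t) - 2*exp(-2*t) changes sign at t = 0 inside [-1, 1], so split the integral there.
∫[-1,0] (2*exp(2*t) - 2*exp(-2*t)) dt = -exp(2) - exp(-2) + 2; the area of that piece is -2 + exp(-2) + exp(2).
∫[0,1] (2*exp(2*t) - 2*exp(-2*t)) dt = -2 + exp(-2) + exp(2).
Total area = (-2 + exp(-2) + exp(2)) + (-2 + exp(-2) + exp(2)) = -4 + 2*exp(-2) + 2*exp(2).

-4 + 2*exp(-2) + 2*exp(2)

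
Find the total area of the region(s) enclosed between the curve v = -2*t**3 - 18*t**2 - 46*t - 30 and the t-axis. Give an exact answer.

16

The curve meets the t-axis where -2*t**3 - 18*t**2 - 46*t - 30 = 0, i.e. -2*(t + 1)*(t + 3)*(t + 5) = 0, at t = -5, -3, -1.
On [-5, -3] the curve lies below the axis; ∫[-5,-3] (-2*t**3 - 18*t**2 - 46*t - 30) dt = -8, giving area 8.
On [-3, -1] the curve lies above the axis; ∫[-3,-1] (-2*t**3 - 18*t**2 - 46*t - 30) dt = 8, giving area 8.
Total area = 8 + 8 = 16.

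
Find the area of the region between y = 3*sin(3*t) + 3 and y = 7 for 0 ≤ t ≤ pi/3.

On [0, pi/3], (3*sin(3*t) + 3) - (7) = 3*sin(3*t) - 4 is ≤ 0 throughout, so the area is a single integral of |3*sin(3*t) - 4|.
∫[0,pi/3] (3*sin(3*t) - 4) dt = 2 - 4*pi/3; the area of that piece is -2 + 4*pi/3.

-2 + 4*pi/3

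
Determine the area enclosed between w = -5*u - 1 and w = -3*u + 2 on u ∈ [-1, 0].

2

On [-1, 0], (-5*u - 1) - (-3*u + 2) = -2*u - 3 is ≤ 0 throughout, so the area is a single integral of |-2*u - 3|.
∫[-1,0] (-2*u - 3) du = -2; the area of that piece is 2.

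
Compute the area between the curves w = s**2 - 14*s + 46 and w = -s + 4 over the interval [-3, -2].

On [-3, -2], (s**2 - 14*s + 46) - (-s + 4) = s**2 - 13*s + 42 is ≥ 0 throughout, so the area is a single integral of |s**2 - 13*s + 42|.
∫[-3,-2] (s**2 - 13*s + 42) ds = 485/6.

485/6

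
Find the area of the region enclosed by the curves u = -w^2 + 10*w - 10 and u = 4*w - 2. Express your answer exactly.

Both boundary curves give u as a function of w, so integrate with respect to w. Setting them equal: -w^2 + 6*w - 8 = 0, i.e. -(w - 4)*(w - 2) = 0, so they meet at w = 2, 4.
For w in [2, 4], u = -w^2 + 10*w - 10 is on the right; area = ∫[2,4] (-w^2 + 6*w - 8) dw = 4/3.

4/3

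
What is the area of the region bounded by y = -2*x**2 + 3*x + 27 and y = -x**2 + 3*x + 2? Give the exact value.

500/3

Set the curves equal: -2*x**2 + 3*x + 27 = -x**2 + 3*x + 2, so -x**2 + 25 = 0, which factors as -(x - 5)*(x + 5) = 0. The curves meet at x = -5, 5.
On [-5, 5], y = -2*x**2 + 3*x + 27 is on top; that piece has area ∫[-5,5] (-x**2 + 25) dx = 500/3.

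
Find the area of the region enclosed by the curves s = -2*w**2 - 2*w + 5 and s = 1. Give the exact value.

Both boundary curves give s as a function of w, so integrate with respect to w. Setting them equal: -2*w**2 - 2*w + 4 = 0, i.e. -2*(w - 1)*(w + 2) = 0, so they meet at w = -2, 1.
For w in [-2, 1], s = -2*w**2 - 2*w + 5 is on the right; area = ∫[-2,1] (-2*w**2 - 2*w + 4) dw = 9.

9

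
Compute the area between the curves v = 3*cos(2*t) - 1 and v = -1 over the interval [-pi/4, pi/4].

On [-pi/4, pi/4], (3*cos(2*t) - 1) - (-1) = 3*cos(2*t) is ≥ 0 throughout, so the area is a single integral of |3*cos(2*t)|.
∫[-pi/4,pi/4] (3*cos(2*t)) dt = 3.

3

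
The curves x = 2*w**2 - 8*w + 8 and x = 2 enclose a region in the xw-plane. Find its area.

8/3

Both boundary curves give x as a function of w, so integrate with respect to w. Setting them equal: 2*w**2 - 8*w + 6 = 0, i.e. 2*(w - 3)*(w - 1) = 0, so they meet at w = 1, 3.
For w in [1, 3], x = 2*w**2 - 8*w + 8 is on the left; area = ∫[1,3] (-(2*w**2 - 8*w + 6)) dw = 8/3.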